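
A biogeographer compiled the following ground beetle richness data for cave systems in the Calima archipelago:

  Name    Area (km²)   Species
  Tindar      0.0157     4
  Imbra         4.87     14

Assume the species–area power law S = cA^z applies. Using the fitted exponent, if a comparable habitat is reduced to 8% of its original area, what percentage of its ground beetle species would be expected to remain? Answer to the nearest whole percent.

z = ln(14/4) / ln(4.87/0.0157) = 1.2528 / 5.7372 = 0.2184
S_new/S_old = (A_new/A_old)^z = 0.08^0.2184 = exp(0.2184 × -2.5257) = 0.5761

58%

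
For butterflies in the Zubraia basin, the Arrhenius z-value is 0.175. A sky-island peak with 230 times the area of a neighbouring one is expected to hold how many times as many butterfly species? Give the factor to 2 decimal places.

2.59

S₂/S₁ = (A₂/A₁)^z = 230^0.175
ln(S₂/S₁) = 0.175 × ln 230 = 0.175 × 5.4381 = 0.9517
S₂/S₁ = e^0.9517 ≈ 2.59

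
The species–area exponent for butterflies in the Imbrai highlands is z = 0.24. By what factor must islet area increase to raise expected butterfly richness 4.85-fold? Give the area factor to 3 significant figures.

720

(A₂/A₁)^0.24 = 4.85, so A₂/A₁ = 4.85^(1/0.24) = 4.85^4.167
ln(A₂/A₁) = ln 4.85 / 0.24 = 1.5790 / 0.24 = 6.5791
A₂/A₁ = e^6.5791 ≈ 719.9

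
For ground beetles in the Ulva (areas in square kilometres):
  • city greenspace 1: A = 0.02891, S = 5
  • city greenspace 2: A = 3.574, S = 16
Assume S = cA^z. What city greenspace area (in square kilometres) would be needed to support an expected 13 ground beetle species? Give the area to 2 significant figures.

z = ln(16/5) / ln(3.574/0.02891) = 1.1632 / 4.8173 = 0.2415
c = 5 / 0.02891^0.2415 = 5 / 0.425 = 11.76
A = (13/11.76)^(1/0.2415) ⇒ ln A = ln(1.105)/0.2415 = 0.4137
A = e^0.4137 ≈ 1.512 square kilometres

1.5 square kilometres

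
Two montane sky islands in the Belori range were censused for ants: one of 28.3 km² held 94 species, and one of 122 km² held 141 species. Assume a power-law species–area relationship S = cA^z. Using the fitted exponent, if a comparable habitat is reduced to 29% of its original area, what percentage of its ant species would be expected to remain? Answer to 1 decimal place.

z = ln(141/94) / ln(122/28.3) = 0.4055 / 1.4612 = 0.2775
S_new/S_old = (A_new/A_old)^z = 0.29^0.2775 = exp(0.2775 × -1.2379) = 0.7093

70.9%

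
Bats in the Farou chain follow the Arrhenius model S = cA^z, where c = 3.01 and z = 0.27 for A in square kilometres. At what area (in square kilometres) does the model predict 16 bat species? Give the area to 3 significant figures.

487 square kilometres

16 = 3.01 × A^0.27  ⇒  A^0.27 = 16/3.01 = 5.316
ln A = ln(5.316) / 0.27 = 1.6706 / 0.27 = 6.1876
A = e^6.1876 ≈ 486.7 square kilometres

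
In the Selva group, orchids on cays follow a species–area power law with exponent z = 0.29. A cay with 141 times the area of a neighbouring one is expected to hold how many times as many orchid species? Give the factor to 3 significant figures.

S₂/S₁ = (A₂/A₁)^z = 141^0.29
ln(S₂/S₁) = 0.29 × ln 141 = 0.29 × 4.9488 = 1.4351
S₂/S₁ = e^1.4351 ≈ 4.2

4.20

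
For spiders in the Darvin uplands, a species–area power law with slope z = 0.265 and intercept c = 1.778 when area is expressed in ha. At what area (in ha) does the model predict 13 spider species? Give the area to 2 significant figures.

13 = 1.778 × A^0.265  ⇒  A^0.265 = 13/1.778 = 7.312
ln A = ln(7.312) / 0.265 = 1.9895 / 0.265 = 7.5074
A = e^7.5074 ≈ 1821 ha

1800 ha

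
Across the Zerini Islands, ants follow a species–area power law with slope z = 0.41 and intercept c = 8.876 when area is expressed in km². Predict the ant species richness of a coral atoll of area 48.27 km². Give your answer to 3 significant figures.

43.5

S = 8.876 × 48.27^0.41
ln S = ln 8.876 + 0.41 × ln 48.27 = 2.1834 + 0.41 × 3.8768 = 3.7728
S = e^3.7728 ≈ 43.5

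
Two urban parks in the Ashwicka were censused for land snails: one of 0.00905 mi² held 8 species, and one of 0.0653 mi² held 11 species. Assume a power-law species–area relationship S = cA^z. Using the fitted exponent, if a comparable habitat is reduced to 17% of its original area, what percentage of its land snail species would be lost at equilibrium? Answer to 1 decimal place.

z = ln(11/8) / ln(0.0653/0.00905) = 0.3185 / 1.9762 = 0.1611
S_new/S_old = (A_new/A_old)^z = 0.17^0.1611 = exp(0.1611 × -1.7720) = 0.7516
Fraction lost = 1 − 0.7516 = 0.2484

24.8%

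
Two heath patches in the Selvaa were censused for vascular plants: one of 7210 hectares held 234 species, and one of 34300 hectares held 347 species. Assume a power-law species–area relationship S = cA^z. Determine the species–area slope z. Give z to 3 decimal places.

Taking logs: ln S = ln c + z ln A, so z = (ln S₂ − ln S₁)/(ln A₂ − ln A₁).
z = ln(347/234) / ln(34300/7210) = ln(1.483) / ln(4.757) = 0.3940 / 1.5597 = 0.2526

0.253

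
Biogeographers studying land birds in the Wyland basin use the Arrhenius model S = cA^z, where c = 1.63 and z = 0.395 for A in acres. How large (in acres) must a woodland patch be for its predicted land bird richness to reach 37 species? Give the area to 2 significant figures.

37 = 1.63 × A^0.395  ⇒  A^0.395 = 37/1.63 = 22.7
ln A = ln(22.7) / 0.395 = 3.1223 / 0.395 = 7.9047
A = e^7.9047 ≈ 2710 acres

2700 acres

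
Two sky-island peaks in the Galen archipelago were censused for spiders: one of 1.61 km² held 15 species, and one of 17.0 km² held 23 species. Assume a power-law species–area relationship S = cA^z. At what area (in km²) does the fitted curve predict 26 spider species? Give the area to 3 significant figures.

z = ln(23/15) / ln(17/1.61) = 0.4274 / 2.3570 = 0.1814
c = 15 / 1.61^0.1814 = 15 / 1.09 = 13.76
A = (26/13.76)^(1/0.1814) ⇒ ln A = ln(1.89)/0.1814 = 3.5093
A = e^3.5093 ≈ 33.42 km²

33.4 km²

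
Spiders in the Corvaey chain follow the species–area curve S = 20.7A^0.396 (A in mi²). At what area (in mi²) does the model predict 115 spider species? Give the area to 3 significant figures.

115 = 20.7 × A^0.396  ⇒  A^0.396 = 115/20.7 = 5.556
ln A = ln(5.556) / 0.396 = 1.7148 / 0.396 = 4.3303
A = e^4.3303 ≈ 75.97 mi²

76.0 mi²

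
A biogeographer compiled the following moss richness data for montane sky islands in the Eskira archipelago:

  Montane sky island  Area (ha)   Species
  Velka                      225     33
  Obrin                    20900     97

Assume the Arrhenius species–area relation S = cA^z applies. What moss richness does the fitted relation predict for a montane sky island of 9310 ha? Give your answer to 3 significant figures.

z = ln(97/33) / ln(20900/225) = 1.0782 / 4.5314 = 0.2379
c = 33 / 225^0.2379 = 33 / 3.628 = 9.096
S₃ = 9.096 × 9310^0.2379 = 9.096 × 8.798 ≈ 80.02

80.0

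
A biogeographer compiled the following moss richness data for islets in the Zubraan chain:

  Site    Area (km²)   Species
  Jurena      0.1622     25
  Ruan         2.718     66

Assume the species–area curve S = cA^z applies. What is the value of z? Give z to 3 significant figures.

0.344

Taking logs: ln S = ln c + z ln A, so z = (ln S₂ − ln S₁)/(ln A₂ − ln A₁).
z = ln(66/25) / ln(2.718/0.1622) = ln(2.64) / ln(16.76) = 0.9708 / 2.8188 = 0.3444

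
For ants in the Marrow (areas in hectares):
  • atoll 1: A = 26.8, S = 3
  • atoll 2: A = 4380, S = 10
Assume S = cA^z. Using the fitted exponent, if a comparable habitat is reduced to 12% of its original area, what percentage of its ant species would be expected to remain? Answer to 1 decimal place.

z = ln(10/3) / ln(4380/26.8) = 1.2040 / 5.0964 = 0.2362
S_new/S_old = (A_new/A_old)^z = 0.12^0.2362 = exp(0.2362 × -2.1203) = 0.606

60.6%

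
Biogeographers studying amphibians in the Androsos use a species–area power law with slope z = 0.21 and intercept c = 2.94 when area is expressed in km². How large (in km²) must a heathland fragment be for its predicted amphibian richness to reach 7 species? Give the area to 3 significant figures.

7 = 2.94 × A^0.21  ⇒  A^0.21 = 7/2.94 = 2.381
ln A = ln(2.381) / 0.21 = 0.8675 / 0.21 = 4.1310
A = e^4.1310 ≈ 62.24 km²

62.2 km²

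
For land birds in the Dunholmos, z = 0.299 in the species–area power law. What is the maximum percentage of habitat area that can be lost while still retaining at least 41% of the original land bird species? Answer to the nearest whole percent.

95%

Need (A_new/A_old)^0.299 = 0.41, so A_new/A_old = 0.41^(1/0.299) = 0.41^3.344
ln(A_new/A_old) = ln 0.41 / 0.299 = -0.8916 / 0.299 = -2.9819
A_new/A_old = e^-2.9819 ≈ 0.05069
Fraction that can be lost = 1 − 0.05069 = 0.9493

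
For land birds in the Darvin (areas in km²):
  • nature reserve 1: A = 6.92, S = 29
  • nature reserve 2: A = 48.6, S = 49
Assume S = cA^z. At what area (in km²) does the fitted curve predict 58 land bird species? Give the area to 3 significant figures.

z = ln(49/29) / ln(48.6/6.92) = 0.5245 / 1.9492 = 0.2691
c = 29 / 6.92^0.2691 = 29 / 1.683 = 17.23
A = (58/17.23)^(1/0.2691) ⇒ ln A = ln(3.366)/0.2691 = 4.5102
A = e^4.5102 ≈ 90.94 km²

90.9 km²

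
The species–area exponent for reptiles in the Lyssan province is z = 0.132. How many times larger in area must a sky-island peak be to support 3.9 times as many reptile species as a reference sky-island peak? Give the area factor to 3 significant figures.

(A₂/A₁)^0.132 = 3.9, so A₂/A₁ = 3.9^(1/0.132) = 3.9^7.576
ln(A₂/A₁) = ln 3.9 / 0.132 = 1.3610 / 0.132 = 10.3104
A₂/A₁ = e^10.3104 ≈ 30044

30000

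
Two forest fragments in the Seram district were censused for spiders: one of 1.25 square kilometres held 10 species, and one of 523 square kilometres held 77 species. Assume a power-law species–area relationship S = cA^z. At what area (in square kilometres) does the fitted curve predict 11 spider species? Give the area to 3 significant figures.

1.66 square kilometres

z = ln(77/10) / ln(523/1.25) = 2.0412 / 6.0364 = 0.3381
c = 10 / 1.25^0.3381 = 10 / 1.078 = 9.273
A = (11/9.273)^(1/0.3381) ⇒ ln A = ln(1.186)/0.3381 = 0.5050
A = e^0.5050 ≈ 1.657 square kilometres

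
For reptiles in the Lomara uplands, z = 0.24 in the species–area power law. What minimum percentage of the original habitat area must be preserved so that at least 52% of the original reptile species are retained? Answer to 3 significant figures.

Need (A_new/A_old)^0.24 = 0.52, so A_new/A_old = 0.52^(1/0.24) = 0.52^4.167
ln(A_new/A_old) = ln 0.52 / 0.24 = -0.6539 / 0.24 = -2.7247
A_new/A_old = e^-2.7247 ≈ 0.06557

6.56%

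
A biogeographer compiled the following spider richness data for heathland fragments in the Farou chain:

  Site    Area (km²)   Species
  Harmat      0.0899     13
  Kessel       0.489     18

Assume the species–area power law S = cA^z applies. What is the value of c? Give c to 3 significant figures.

z = ln(S₂/S₁) / ln(A₂/A₁) = ln(18/13) / ln(0.489/0.0899) = 0.3254 / 1.6937 = 0.1921
c = S₁ / A₁^z = 13 / 0.0899^0.1921 = 13 / 0.6295 = 20.65

20.7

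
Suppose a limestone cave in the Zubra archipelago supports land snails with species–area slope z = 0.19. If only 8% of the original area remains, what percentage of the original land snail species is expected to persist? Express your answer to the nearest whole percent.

S_new/S_old = (A_new/A_old)^z = 0.08^0.19
= exp(0.19 × ln 0.08) = exp(0.19 × -2.5257) = exp(-0.4799) ≈ 0.6189

62%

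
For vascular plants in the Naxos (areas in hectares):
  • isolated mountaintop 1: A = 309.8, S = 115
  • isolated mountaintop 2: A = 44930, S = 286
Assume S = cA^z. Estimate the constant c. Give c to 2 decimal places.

z = ln(S₂/S₁) / ln(A₂/A₁) = ln(286/115) / ln(44930/309.8) = 0.9111 / 4.9769 = 0.1831
c = S₁ / A₁^z = 115 / 309.8^0.1831 = 115 / 2.858 = 40.24

40.24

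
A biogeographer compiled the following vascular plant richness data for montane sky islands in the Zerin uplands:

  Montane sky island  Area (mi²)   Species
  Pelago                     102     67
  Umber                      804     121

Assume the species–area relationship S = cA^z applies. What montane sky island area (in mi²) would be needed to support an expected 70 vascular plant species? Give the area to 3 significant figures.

z = ln(121/67) / ln(804/102) = 0.5911 / 2.0646 = 0.2863
c = 67 / 102^0.2863 = 67 / 3.759 = 17.82
A = (70/17.82)^(1/0.2863) ⇒ ln A = ln(3.927)/0.2863 = 4.7780
A = e^4.7780 ≈ 118.9 mi²

119 mi²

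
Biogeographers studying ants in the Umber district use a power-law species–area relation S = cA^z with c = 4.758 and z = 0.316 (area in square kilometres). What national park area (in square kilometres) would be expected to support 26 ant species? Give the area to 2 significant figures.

220 square kilometres

26 = 4.758 × A^0.316  ⇒  A^0.316 = 26/4.758 = 5.464
ln A = ln(5.464) / 0.316 = 1.6983 / 0.316 = 5.3743
A = e^5.3743 ≈ 215.8 square kilometres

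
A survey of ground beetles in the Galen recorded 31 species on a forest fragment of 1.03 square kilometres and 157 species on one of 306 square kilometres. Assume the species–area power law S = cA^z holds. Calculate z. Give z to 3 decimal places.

0.285

Taking logs: ln S = ln c + z ln A, so z = (ln S₂ − ln S₁)/(ln A₂ − ln A₁).
z = ln(157/31) / ln(306/1.03) = ln(5.065) / ln(297.1) = 1.6223 / 5.6940 = 0.2849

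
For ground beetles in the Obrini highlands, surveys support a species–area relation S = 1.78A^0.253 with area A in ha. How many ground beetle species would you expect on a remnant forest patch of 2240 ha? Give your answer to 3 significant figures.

12.5

S = 1.78 × 2240^0.253
ln S = ln 1.78 + 0.253 × ln 2240 = 0.5766 + 0.253 × 7.7142 = 2.5283
S = e^2.5283 ≈ 12.53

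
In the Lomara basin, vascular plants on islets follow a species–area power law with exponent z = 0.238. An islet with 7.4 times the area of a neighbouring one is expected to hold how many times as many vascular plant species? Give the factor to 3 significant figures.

1.61

S₂/S₁ = (A₂/A₁)^z = 7.4^0.238
ln(S₂/S₁) = 0.238 × ln 7.4 = 0.238 × 2.0015 = 0.4764
S₂/S₁ = e^0.4764 ≈ 1.61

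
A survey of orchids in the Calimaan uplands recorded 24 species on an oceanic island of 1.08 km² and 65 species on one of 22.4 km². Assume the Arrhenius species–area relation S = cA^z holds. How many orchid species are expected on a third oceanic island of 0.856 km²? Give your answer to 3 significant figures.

22.2

z = ln(65/24) / ln(22.4/1.08) = 0.9963 / 3.0321 = 0.3286
c = 24 / 1.08^0.3286 = 24 / 1.026 = 23.4
S₃ = 23.4 × 0.856^0.3286 = 23.4 × 0.9502 ≈ 22.24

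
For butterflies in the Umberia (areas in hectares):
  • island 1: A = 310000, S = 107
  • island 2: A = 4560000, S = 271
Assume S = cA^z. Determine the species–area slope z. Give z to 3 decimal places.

Taking logs: ln S = ln c + z ln A, so z = (ln S₂ − ln S₁)/(ln A₂ − ln A₁).
z = ln(271/107) / ln(4560000/310000) = ln(2.533) / ln(14.71) = 0.9293 / 2.6885 = 0.3457

0.346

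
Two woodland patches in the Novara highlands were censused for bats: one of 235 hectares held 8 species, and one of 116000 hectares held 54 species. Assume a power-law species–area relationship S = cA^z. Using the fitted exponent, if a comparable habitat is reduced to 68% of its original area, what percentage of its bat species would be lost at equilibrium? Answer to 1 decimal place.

11.2%

z = ln(54/8) / ln(116000/235) = 1.9095 / 6.2018 = 0.3079
S_new/S_old = (A_new/A_old)^z = 0.68^0.3079 = exp(0.3079 × -0.3857) = 0.888
Fraction lost = 1 − 0.888 = 0.112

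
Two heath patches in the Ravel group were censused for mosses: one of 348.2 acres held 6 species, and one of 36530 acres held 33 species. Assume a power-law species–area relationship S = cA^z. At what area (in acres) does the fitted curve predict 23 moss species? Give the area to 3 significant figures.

z = ln(33/6) / ln(36530/348.2) = 1.7047 / 4.6531 = 0.3664
c = 6 / 348.2^0.3664 = 6 / 8.536 = 0.7029
A = (23/0.7029)^(1/0.3664) ⇒ ln A = ln(32.72)/0.3664 = 9.5205
A = e^9.5205 ≈ 13636 acres

13600 acres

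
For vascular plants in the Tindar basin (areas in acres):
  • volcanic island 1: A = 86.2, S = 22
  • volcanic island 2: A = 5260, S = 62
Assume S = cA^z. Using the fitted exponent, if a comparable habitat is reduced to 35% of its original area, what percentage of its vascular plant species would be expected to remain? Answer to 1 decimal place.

z = ln(62/22) / ln(5260/86.2) = 1.0361 / 4.1112 = 0.2520
S_new/S_old = (A_new/A_old)^z = 0.35^0.2520 = exp(0.2520 × -1.0498) = 0.7675

76.8%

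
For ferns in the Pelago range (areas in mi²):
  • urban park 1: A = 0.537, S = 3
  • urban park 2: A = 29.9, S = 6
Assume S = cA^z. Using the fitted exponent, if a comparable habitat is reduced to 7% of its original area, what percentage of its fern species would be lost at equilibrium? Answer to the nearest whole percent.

z = ln(6/3) / ln(29.9/0.537) = 0.6931 / 4.0196 = 0.1724
S_new/S_old = (A_new/A_old)^z = 0.07^0.1724 = exp(0.1724 × -2.6593) = 0.6322
Fraction lost = 1 − 0.6322 = 0.3678

37%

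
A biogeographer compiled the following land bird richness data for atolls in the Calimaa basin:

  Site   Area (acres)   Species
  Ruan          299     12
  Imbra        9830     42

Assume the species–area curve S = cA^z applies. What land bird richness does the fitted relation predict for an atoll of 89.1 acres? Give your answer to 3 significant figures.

z = ln(42/12) / ln(9830/299) = 1.2528 / 3.4928 = 0.3587
c = 12 / 299^0.3587 = 12 / 7.726 = 1.553
S₃ = 1.553 × 89.1^0.3587 = 1.553 × 5.005 ≈ 7.773

7.77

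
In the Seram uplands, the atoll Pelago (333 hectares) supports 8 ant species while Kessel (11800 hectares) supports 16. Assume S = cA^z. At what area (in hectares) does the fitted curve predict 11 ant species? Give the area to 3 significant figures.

1720 hectares

z = ln(16/8) / ln(11800/333) = 0.6931 / 3.5677 = 0.1943
c = 8 / 333^0.1943 = 8 / 3.091 = 2.588
A = (11/2.588)^(1/0.1943) ⇒ ln A = ln(4.25)/0.1943 = 7.4473
A = e^7.4473 ≈ 1715 hectares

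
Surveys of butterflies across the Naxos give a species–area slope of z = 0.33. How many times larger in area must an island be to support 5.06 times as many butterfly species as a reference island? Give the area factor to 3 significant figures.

(A₂/A₁)^0.33 = 5.06, so A₂/A₁ = 5.06^(1/0.33) = 5.06^3.03
ln(A₂/A₁) = ln 5.06 / 0.33 = 1.6214 / 0.33 = 4.9132
A₂/A₁ = e^4.9132 ≈ 136.1

136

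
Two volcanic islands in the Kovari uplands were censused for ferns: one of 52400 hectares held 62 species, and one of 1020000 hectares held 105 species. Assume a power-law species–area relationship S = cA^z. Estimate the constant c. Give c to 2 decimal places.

z = ln(S₂/S₁) / ln(A₂/A₁) = ln(105/62) / ln(1020000/52400) = 0.5268 / 2.9687 = 0.1775
c = S₁ / A₁^z = 62 / 52400^0.1775 = 62 / 6.879 = 9.013

9.01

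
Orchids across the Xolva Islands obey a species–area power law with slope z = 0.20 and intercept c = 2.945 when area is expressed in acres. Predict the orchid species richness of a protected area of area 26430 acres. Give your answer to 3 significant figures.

22.6

S = 2.945 × 26430^0.2 = 2.945 × 7.663 ≈ 22.57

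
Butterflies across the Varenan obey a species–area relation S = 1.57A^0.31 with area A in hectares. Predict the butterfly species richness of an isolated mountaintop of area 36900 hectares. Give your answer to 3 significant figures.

40.9

S = 1.57 × 36900^0.31
ln S = ln 1.57 + 0.31 × ln 36900 = 0.4511 + 0.31 × 10.5160 = 3.7110
S = e^3.7110 ≈ 40.9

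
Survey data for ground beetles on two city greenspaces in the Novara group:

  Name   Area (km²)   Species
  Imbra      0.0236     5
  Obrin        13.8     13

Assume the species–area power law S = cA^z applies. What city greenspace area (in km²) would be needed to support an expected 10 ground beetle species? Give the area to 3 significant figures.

2.40 km²

z = ln(13/5) / ln(13.8/0.0236) = 0.9555 / 6.3712 = 0.1500
c = 5 / 0.0236^0.1500 = 5 / 0.5701 = 8.77
A = (10/8.77)^(1/0.1500) ⇒ ln A = ln(1.14)/0.1500 = 0.8753
A = e^0.8753 ≈ 2.4 km²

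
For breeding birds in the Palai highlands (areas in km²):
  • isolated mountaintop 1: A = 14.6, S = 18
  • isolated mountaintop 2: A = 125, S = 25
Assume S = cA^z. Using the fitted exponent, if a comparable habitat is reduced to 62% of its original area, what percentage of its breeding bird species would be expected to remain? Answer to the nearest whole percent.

z = ln(25/18) / ln(125/14.6) = 0.3285 / 2.1473 = 0.1530
S_new/S_old = (A_new/A_old)^z = 0.62^0.1530 = exp(0.1530 × -0.4780) = 0.9295

93%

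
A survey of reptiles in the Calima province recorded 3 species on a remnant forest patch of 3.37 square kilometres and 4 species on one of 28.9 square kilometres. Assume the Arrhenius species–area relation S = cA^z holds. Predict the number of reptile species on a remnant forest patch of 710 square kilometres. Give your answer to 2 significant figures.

z = ln(4/3) / ln(28.9/3.37) = 0.2877 / 2.1489 = 0.1339
c = 3 / 3.37^0.1339 = 3 / 1.177 = 2.55
S₃ = 2.55 × 710^0.1339 = 2.55 × 2.408 ≈ 6.14

6.1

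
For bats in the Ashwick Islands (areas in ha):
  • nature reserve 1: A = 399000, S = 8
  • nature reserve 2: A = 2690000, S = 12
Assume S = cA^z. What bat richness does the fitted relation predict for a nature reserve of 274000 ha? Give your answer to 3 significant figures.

z = ln(12/8) / ln(2690000/399000) = 0.4055 / 1.9083 = 0.2125
c = 8 / 399000^0.2125 = 8 / 15.49 = 0.5165
S₃ = 0.5165 × 274000^0.2125 = 0.5165 × 14.3 ≈ 7.386

7.39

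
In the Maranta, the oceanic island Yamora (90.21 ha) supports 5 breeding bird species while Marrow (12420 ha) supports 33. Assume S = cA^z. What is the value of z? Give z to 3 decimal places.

Taking logs: ln S = ln c + z ln A, so z = (ln S₂ − ln S₁)/(ln A₂ − ln A₁).
z = ln(33/5) / ln(12420/90.21) = ln(6.6) / ln(137.7) = 1.8871 / 4.9249 = 0.3832

0.383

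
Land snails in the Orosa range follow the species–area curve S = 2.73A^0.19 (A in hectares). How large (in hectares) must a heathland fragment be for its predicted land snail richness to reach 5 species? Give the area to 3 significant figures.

5 = 2.73 × A^0.19  ⇒  A^0.19 = 5/2.73 = 1.832
ln A = ln(1.832) / 0.19 = 0.6051 / 0.19 = 3.1849
A = e^3.1849 ≈ 24.17 hectares

24.2 hectares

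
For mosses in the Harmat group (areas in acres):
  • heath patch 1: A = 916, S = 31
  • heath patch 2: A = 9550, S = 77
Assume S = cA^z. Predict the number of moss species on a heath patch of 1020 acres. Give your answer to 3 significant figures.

32.3

z = ln(77/31) / ln(9550/916) = 0.9098 / 2.3443 = 0.3881
c = 31 / 916^0.3881 = 31 / 14.11 = 2.197
S₃ = 2.197 × 1020^0.3881 = 2.197 × 14.71 ≈ 32.32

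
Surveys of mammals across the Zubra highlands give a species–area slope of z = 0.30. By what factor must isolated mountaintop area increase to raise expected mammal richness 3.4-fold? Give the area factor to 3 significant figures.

59.1

(A₂/A₁)^0.3 = 3.4, so A₂/A₁ = 3.4^(1/0.3) = 3.4^3.333
ln(A₂/A₁) = ln 3.4 / 0.3 = 1.2238 / 0.3 = 4.0793
A₂/A₁ = e^4.0793 ≈ 59.1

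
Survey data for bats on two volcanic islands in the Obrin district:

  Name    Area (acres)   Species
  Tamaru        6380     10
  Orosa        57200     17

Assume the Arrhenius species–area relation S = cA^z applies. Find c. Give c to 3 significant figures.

z = ln(S₂/S₁) / ln(A₂/A₁) = ln(17/10) / ln(57200/6380) = 0.5306 / 2.1934 = 0.2419
c = S₁ / A₁^z = 10 / 6380^0.2419 = 10 / 8.327 = 1.201

1.20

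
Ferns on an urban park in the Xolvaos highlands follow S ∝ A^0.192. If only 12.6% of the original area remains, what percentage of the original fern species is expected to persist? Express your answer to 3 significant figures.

67.2%

S_new/S_old = (A_new/A_old)^z = 0.126^0.192
= exp(0.192 × ln 0.126) = exp(0.192 × -2.0715) = exp(-0.3977) ≈ 0.6718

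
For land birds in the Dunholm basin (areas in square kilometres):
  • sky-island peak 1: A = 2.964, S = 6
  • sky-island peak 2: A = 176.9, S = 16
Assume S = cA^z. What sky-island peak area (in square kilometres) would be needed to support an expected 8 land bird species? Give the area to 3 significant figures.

9.83 square kilometres

z = ln(16/6) / ln(176.9/2.964) = 0.9808 / 4.0890 = 0.2399
c = 6 / 2.964^0.2399 = 6 / 1.298 = 4.623
A = (8/4.623)^(1/0.2399) ⇒ ln A = ln(1.73)/0.2399 = 2.2859
A = e^2.2859 ≈ 9.834 square kilometres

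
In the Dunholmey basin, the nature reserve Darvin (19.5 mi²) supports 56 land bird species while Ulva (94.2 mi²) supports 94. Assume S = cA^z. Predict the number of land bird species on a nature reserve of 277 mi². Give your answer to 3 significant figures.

z = ln(94/56) / ln(94.2/19.5) = 0.5179 / 1.5750 = 0.3289
c = 56 / 19.5^0.3289 = 56 / 2.656 = 21.08
S₃ = 21.08 × 277^0.3289 = 21.08 × 6.356 ≈ 134

134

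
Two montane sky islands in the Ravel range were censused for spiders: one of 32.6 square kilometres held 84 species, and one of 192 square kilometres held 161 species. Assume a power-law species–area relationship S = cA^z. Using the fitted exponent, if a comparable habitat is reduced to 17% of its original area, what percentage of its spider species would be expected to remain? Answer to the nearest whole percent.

z = ln(161/84) / ln(192/32.6) = 0.6506 / 1.7732 = 0.3669
S_new/S_old = (A_new/A_old)^z = 0.17^0.3669 = exp(0.3669 × -1.7720) = 0.522

52%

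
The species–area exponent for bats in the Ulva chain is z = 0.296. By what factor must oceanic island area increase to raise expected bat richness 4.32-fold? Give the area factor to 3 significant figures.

(A₂/A₁)^0.296 = 4.32, so A₂/A₁ = 4.32^(1/0.296) = 4.32^3.378
ln(A₂/A₁) = ln 4.32 / 0.296 = 1.4633 / 0.296 = 4.9434
A₂/A₁ = e^4.9434 ≈ 140.3

140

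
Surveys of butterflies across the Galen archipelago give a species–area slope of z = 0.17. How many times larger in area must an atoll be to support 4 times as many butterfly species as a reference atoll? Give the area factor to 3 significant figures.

3480

(A₂/A₁)^0.17 = 4, so A₂/A₁ = 4^(1/0.17) = 4^5.882
ln(A₂/A₁) = ln 4 / 0.17 = 1.3863 / 0.17 = 8.1547
A₂/A₁ = e^8.1547 ≈ 3480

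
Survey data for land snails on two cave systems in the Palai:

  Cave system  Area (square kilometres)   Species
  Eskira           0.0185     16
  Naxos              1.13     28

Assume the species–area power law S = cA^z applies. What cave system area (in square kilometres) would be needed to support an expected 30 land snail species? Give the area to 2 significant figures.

z = ln(28/16) / ln(1.13/0.0185) = 0.5596 / 4.1122 = 0.1361
c = 16 / 0.0185^0.1361 = 16 / 0.581 = 27.54
A = (30/27.54)^(1/0.1361) ⇒ ln A = ln(1.089)/0.1361 = 0.6292
A = e^0.6292 ≈ 1.876 square kilometres

1.9 square kilometres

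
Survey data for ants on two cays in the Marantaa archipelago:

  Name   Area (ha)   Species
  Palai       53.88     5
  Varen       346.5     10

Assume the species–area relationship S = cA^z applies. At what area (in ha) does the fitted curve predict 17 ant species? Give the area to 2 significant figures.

z = ln(10/5) / ln(346.5/53.88) = 0.6931 / 1.8611 = 0.3724
c = 5 / 53.88^0.3724 = 5 / 4.414 = 1.133
A = (17/1.133)^(1/0.3724) ⇒ ln A = ln(15.01)/0.3724 = 7.2726
A = e^7.2726 ≈ 1440 ha

1400 ha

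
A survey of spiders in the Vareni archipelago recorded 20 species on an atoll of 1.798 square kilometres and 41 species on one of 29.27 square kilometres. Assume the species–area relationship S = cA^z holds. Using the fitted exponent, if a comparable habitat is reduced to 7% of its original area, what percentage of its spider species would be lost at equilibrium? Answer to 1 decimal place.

49.6%

z = ln(41/20) / ln(29.27/1.798) = 0.7178 / 2.7899 = 0.2573
S_new/S_old = (A_new/A_old)^z = 0.07^0.2573 = exp(0.2573 × -2.6593) = 0.5045
Fraction lost = 1 − 0.5045 = 0.4955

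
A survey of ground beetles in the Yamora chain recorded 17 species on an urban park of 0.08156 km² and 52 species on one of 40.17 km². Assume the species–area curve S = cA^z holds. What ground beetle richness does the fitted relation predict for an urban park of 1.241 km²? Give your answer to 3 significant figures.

27.8

z = ln(52/17) / ln(40.17/0.08156) = 1.1180 / 6.1995 = 0.1803
c = 17 / 0.08156^0.1803 = 17 / 0.6363 = 26.71
S₃ = 26.71 × 1.241^0.1803 = 26.71 × 1.04 ≈ 27.78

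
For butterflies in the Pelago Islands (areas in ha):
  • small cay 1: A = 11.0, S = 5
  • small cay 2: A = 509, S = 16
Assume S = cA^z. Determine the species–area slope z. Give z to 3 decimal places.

0.303

Taking logs: ln S = ln c + z ln A, so z = (ln S₂ − ln S₁)/(ln A₂ − ln A₁).
z = ln(16/5) / ln(509/11) = ln(3.2) / ln(46.27) = 1.1632 / 3.8346 = 0.3033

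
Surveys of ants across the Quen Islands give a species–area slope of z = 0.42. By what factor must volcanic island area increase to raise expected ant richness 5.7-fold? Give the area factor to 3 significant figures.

(A₂/A₁)^0.42 = 5.7, so A₂/A₁ = 5.7^(1/0.42) = 5.7^2.381
ln(A₂/A₁) = ln 5.7 / 0.42 = 1.7405 / 0.42 = 4.1440
A₂/A₁ = e^4.1440 ≈ 63.05

63.1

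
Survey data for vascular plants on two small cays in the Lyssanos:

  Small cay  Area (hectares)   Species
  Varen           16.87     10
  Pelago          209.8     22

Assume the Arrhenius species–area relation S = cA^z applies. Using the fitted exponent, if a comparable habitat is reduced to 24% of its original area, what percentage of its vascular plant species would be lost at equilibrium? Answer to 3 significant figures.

36.0%

z = ln(22/10) / ln(209.8/16.87) = 0.7885 / 2.5206 = 0.3128
S_new/S_old = (A_new/A_old)^z = 0.24^0.3128 = exp(0.3128 × -1.4271) = 0.6399
Fraction lost = 1 − 0.6399 = 0.3601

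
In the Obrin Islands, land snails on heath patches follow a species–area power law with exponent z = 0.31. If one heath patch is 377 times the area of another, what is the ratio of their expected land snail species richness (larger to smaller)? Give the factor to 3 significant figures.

S₂/S₁ = (A₂/A₁)^z = 377^0.31
ln(S₂/S₁) = 0.31 × ln 377 = 0.31 × 5.9322 = 1.8390
S₂/S₁ = e^1.8390 ≈ 6.29

6.29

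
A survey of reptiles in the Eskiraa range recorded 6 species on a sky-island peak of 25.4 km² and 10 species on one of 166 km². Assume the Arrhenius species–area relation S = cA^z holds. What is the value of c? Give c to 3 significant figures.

z = ln(S₂/S₁) / ln(A₂/A₁) = ln(10/6) / ln(166/25.4) = 0.5108 / 1.8772 = 0.2721
c = S₁ / A₁^z = 6 / 25.4^0.2721 = 6 / 2.411 = 2.488

2.49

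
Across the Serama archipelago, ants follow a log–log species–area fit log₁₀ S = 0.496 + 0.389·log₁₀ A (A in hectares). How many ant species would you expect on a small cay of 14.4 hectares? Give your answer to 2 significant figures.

S = 3.133 × 14.4^0.389 = 3.133 × 2.822 ≈ 8.843

8.8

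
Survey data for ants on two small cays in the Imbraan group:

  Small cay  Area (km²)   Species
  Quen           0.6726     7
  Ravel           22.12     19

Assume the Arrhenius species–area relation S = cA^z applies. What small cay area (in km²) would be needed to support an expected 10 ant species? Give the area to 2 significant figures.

z = ln(19/7) / ln(22.12/0.6726) = 0.9985 / 3.4931 = 0.2859
c = 7 / 0.6726^0.2859 = 7 / 0.8928 = 7.84
A = (10/7.84)^(1/0.2859) ⇒ ln A = ln(1.275)/0.2859 = 0.8511
A = e^0.8511 ≈ 2.342 km²

2.3 km²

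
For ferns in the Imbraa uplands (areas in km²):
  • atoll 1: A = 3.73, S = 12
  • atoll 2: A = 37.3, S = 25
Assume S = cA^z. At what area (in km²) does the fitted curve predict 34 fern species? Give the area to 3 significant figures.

97.9 km²

z = ln(25/12) / ln(37.3/3.73) = 0.7340 / 2.3026 = 0.3188
c = 12 / 3.73^0.3188 = 12 / 1.521 = 7.888
A = (34/7.888)^(1/0.3188) ⇒ ln A = ln(4.311)/0.3188 = 4.5836
A = e^4.5836 ≈ 97.87 km²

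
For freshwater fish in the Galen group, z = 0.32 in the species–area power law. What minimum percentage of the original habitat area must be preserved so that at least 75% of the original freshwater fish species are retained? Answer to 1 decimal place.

Need (A_new/A_old)^0.32 = 0.75, so A_new/A_old = 0.75^(1/0.32) = 0.75^3.125
ln(A_new/A_old) = ln 0.75 / 0.32 = -0.2877 / 0.32 = -0.8990
A_new/A_old = e^-0.8990 ≈ 0.407

40.7%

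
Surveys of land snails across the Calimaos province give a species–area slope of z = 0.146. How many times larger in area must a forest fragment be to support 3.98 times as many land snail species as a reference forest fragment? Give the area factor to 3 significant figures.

(A₂/A₁)^0.146 = 3.98, so A₂/A₁ = 3.98^(1/0.146) = 3.98^6.849
ln(A₂/A₁) = ln 3.98 / 0.146 = 1.3813 / 0.146 = 9.4608
A₂/A₁ = e^9.4608 ≈ 12847

12800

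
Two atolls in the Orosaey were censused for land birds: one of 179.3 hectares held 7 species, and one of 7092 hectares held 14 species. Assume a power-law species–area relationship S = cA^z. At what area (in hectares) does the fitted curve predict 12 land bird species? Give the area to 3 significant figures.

3130 hectares

z = ln(14/7) / ln(7092/179.3) = 0.6931 / 3.6777 = 0.1885
c = 7 / 179.3^0.1885 = 7 / 2.659 = 2.632
A = (12/2.632)^(1/0.1885) ⇒ ln A = ln(4.559)/0.1885 = 8.0488
A = e^8.0488 ≈ 3130 hectares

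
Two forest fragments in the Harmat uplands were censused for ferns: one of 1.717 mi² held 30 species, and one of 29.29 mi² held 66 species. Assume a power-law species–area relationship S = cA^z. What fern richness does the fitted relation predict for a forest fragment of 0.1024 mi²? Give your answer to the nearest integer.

z = ln(66/30) / ln(29.29/1.717) = 0.7885 / 2.8367 = 0.2780
c = 30 / 1.717^0.2780 = 30 / 1.162 = 25.81
S₃ = 25.81 × 0.1024^0.2780 = 25.81 × 0.5308 ≈ 13.7

14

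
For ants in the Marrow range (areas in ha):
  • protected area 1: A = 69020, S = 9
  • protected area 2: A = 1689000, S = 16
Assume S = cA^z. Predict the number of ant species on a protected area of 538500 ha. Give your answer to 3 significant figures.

13.0

z = ln(16/9) / ln(1689000/69020) = 0.5754 / 3.1975 = 0.1799
c = 9 / 69020^0.1799 = 9 / 7.426 = 1.212
S₃ = 1.212 × 538500^0.1799 = 1.212 × 10.75 ≈ 13.03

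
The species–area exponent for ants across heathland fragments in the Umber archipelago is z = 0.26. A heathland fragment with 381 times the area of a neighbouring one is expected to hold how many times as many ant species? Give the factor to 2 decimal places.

4.69

S₂/S₁ = (A₂/A₁)^z = 381^0.26
ln(S₂/S₁) = 0.26 × ln 381 = 0.26 × 5.9428 = 1.5451
S₂/S₁ = e^1.5451 ≈ 4.689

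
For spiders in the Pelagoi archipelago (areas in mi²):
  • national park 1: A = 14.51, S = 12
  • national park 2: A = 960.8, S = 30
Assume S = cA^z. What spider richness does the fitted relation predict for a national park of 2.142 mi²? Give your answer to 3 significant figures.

7.90

z = ln(30/12) / ln(960.8/14.51) = 0.9163 / 4.1929 = 0.2185
c = 12 / 14.51^0.2185 = 12 / 1.794 = 6.688
S₃ = 6.688 × 2.142^0.2185 = 6.688 × 1.181 ≈ 7.9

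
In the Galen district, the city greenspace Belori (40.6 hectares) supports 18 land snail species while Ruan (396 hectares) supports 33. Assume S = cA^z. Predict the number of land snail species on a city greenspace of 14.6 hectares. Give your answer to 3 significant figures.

z = ln(33/18) / ln(396/40.6) = 0.6061 / 2.2776 = 0.2661
c = 18 / 40.6^0.2661 = 18 / 2.68 = 6.717
S₃ = 6.717 × 14.6^0.2661 = 6.717 × 2.041 ≈ 13.71

13.7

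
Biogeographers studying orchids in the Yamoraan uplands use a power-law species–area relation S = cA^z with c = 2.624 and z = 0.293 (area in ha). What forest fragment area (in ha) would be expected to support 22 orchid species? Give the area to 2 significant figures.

1400 ha

22 = 2.624 × A^0.293  ⇒  A^0.293 = 22/2.624 = 8.384
ln A = ln(8.384) / 0.293 = 2.1263 / 0.293 = 7.2571
A = e^7.2571 ≈ 1418 ha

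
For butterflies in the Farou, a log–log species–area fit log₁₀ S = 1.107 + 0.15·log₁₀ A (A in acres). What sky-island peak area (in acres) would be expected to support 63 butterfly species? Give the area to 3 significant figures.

41300 acres

63 = 12.79 × A^0.15  ⇒  A^0.15 = 63/12.79 = 4.924
ln A = ln(4.924) / 0.15 = 1.5942 / 0.15 = 10.6278
A = e^10.6278 ≈ 41267 acres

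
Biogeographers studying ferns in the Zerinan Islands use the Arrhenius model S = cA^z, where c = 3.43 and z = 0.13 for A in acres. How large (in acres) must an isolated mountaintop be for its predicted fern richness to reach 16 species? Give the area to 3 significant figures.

140000 acres

16 = 3.43 × A^0.13  ⇒  A^0.13 = 16/3.43 = 4.665
ln A = ln(4.665) / 0.13 = 1.5400 / 0.13 = 11.8464
A = e^11.8464 ≈ 139577 acres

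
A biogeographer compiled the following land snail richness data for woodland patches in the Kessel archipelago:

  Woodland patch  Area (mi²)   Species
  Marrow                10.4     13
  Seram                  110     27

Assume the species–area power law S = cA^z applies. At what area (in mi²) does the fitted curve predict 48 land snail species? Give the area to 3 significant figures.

z = ln(27/13) / ln(110/10.4) = 0.7309 / 2.3587 = 0.3099
c = 13 / 10.4^0.3099 = 13 / 2.066 = 6.292
A = (48/6.292)^(1/0.3099) ⇒ ln A = ln(7.629)/0.3099 = 6.5573
A = e^6.5573 ≈ 704.3 mi²

704 mi²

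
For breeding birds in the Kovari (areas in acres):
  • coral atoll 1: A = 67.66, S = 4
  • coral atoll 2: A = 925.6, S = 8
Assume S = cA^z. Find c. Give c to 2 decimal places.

1.31

z = ln(S₂/S₁) / ln(A₂/A₁) = ln(8/4) / ln(925.6/67.66) = 0.6931 / 2.6159 = 0.2650
c = S₁ / A₁^z = 4 / 67.66^0.2650 = 4 / 3.055 = 1.309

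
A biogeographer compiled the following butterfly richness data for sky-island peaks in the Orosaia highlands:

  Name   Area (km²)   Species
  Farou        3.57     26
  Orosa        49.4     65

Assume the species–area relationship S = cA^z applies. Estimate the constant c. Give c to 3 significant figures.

z = ln(S₂/S₁) / ln(A₂/A₁) = ln(65/26) / ln(49.4/3.57) = 0.9163 / 2.6274 = 0.3487
c = S₁ / A₁^z = 26 / 3.57^0.3487 = 26 / 1.559 = 16.68

16.7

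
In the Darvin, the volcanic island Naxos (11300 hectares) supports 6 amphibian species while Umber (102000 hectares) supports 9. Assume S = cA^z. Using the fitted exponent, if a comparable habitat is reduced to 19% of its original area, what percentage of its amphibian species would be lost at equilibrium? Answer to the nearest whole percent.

26%

z = ln(9/6) / ln(102000/11300) = 0.4055 / 2.2002 = 0.1843
S_new/S_old = (A_new/A_old)^z = 0.19^0.1843 = exp(0.1843 × -1.6607) = 0.7363
Fraction lost = 1 − 0.7363 = 0.2637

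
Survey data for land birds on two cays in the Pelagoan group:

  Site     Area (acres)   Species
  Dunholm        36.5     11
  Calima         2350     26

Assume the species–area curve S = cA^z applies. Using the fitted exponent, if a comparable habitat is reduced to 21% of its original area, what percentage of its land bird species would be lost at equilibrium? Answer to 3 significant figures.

z = ln(26/11) / ln(2350/36.5) = 0.8602 / 4.1649 = 0.2065
S_new/S_old = (A_new/A_old)^z = 0.21^0.2065 = exp(0.2065 × -1.5606) = 0.7245
Fraction lost = 1 − 0.7245 = 0.2755

27.6%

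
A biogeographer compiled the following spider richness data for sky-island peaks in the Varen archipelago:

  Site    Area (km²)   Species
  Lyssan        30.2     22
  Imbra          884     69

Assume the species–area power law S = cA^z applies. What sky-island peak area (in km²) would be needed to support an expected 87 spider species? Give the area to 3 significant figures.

1750 km²

z = ln(69/22) / ln(884/30.2) = 1.1431 / 3.3766 = 0.3385
c = 22 / 30.2^0.3385 = 22 / 3.17 = 6.941
A = (87/6.941)^(1/0.3385) ⇒ ln A = ln(12.53)/0.3385 = 7.4692
A = e^7.4692 ≈ 1753 km²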